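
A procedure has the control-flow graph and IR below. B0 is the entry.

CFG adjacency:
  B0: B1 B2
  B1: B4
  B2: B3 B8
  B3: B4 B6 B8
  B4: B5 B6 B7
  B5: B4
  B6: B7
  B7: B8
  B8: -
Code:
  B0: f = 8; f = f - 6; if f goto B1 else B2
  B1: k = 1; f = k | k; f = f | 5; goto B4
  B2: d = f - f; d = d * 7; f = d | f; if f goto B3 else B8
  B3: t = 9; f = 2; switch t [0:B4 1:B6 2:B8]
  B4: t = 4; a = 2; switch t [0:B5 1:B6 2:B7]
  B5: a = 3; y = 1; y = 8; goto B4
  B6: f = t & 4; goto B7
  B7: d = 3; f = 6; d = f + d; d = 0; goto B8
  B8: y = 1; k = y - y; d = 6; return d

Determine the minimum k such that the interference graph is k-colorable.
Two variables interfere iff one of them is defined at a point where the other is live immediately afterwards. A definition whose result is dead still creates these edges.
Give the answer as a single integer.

def/use:
  B0: {f} / ∅
  B1: {f,k} / ∅
  B2: {d,f} / {f}
  B3: {f,t} / ∅
  B4: {a,t} / ∅
  B5: {a,y} / ∅
  B6: {f} / {t}
  B7: {d,f} / ∅
  B8: {d,k,y} / ∅

Liveness:
  B0: in=∅ out={f}
  B1: in=∅ out=∅
  B2: in={f} out=∅
  B3: in=∅ out={t}
  B4: in=∅ out={t}
  B5: in=∅ out=∅
  B6: in={t} out=∅
  B7: in=∅ out=∅
  B8: in=∅ out=∅

Interference:
  a↔{t}
  d↔{f}
  f↔{d,t}
  k↔∅
  t↔{a,f}
  y↔∅

Chromatic number:
  {a,t} pairwise interfere (2-clique) ⇒ χ ≥ 2
  2-colouring: R0={a,f,k,y}  R1={d,t}
  χ = 2

Answer: 2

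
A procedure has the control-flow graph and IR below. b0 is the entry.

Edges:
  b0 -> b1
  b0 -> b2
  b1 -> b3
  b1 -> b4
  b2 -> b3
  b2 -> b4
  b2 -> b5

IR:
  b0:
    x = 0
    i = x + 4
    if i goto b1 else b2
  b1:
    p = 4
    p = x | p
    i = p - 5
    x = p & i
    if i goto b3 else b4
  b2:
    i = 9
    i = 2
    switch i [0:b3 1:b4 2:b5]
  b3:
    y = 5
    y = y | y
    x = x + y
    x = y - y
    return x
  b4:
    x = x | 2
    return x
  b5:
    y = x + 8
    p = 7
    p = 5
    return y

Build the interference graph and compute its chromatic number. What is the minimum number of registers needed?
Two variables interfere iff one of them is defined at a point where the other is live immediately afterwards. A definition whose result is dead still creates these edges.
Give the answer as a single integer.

Answer: 3

Derivation:
Block summaries:
  b0: {i,x} / ∅
  b1: {i,p,x} / {x}
  b2: {i} / ∅
  b3: {x,y} / {x}
  b4: {x} / {x}
  b5: {p,y} / {x}

Liveness:
  live b0: ∅→{x}
  live b1: {x}→{x}
  live b2: {x}→{x}
  live b3: {x}→∅
  live b4: {x}→∅
  live b5: {x}→∅

Interfere edges:
  i↔{p,x}
  p↔{i,x,y}
  x↔{i,p,y}
  y↔{p,x}

Chromatic number:
  clique {i,p,x} ⇒ need ≥ 3
  3-colouring: c0={p}  c1={x}  c2={i,y}
  χ = 3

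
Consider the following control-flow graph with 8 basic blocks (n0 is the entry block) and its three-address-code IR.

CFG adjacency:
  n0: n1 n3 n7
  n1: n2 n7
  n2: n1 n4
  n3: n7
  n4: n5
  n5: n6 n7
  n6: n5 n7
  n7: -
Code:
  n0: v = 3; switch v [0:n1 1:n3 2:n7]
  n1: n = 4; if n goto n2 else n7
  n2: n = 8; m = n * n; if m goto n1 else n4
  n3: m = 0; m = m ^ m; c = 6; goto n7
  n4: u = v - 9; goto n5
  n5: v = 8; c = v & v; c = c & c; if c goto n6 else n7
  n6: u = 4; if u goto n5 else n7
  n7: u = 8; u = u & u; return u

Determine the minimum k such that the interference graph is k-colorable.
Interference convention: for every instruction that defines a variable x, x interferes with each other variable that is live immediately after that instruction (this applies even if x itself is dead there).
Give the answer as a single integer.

Per-block:
  n0 def {v} use ∅
  n1 def {n} use ∅
  n2 def {m,n} use ∅
  n3 def {c,m} use ∅
  n4 def {u} use {v}
  n5 def {c,v} use ∅
  n6 def {u} use ∅
  n7 def {u} use ∅

Live sets:
  n0 li=∅ lo={v}
  n1 li={v} lo={v}
  n2 li={v} lo={v}
  n3 li=∅ lo=∅
  n4 li={v} lo=∅
  n5 li=∅ lo=∅
  n6 li=∅ lo=∅
  n7 li=∅ lo=∅

Conflict graph:
  c: ∅
  m: {v}
  n: {v}
  u: ∅
  v: {m,n}

Registers:
  lower bound: {m,v} mutually conflict ⇒ χ ≥ 2
  assign c→r0 m→r1 n→r1 u→r0 v→r0 — no edge inside a register ⇒ χ ≤ 2
  χ = 2

Answer: 2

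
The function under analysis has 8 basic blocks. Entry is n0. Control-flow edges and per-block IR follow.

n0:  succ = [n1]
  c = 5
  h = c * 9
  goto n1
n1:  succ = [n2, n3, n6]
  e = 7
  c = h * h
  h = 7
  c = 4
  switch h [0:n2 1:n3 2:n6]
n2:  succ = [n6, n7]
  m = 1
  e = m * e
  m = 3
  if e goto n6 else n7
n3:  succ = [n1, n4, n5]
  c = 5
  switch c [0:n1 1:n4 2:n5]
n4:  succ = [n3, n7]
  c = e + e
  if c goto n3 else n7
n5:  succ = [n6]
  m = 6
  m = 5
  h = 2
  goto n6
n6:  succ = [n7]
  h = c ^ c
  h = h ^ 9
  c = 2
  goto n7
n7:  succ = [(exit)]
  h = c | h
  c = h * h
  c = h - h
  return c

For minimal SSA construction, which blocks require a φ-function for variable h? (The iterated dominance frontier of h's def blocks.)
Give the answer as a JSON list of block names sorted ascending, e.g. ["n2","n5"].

idom tree: n1←n0 n2←n1 n3←n1 n4←n3 n5←n3 n6←n1 n7←n1
Dom∩ at merges:
  n1: preds {n0,n3}: {n0} ∩ {n0,n1,n3} = {n0}; idom=n0
  n3: preds {n1,n4}: {n0,n1} ∩ {n0,n1,n3,n4} = {n0,n1}; idom=n1
  n6: preds {n1,n2,n5}: {n0,n1} ∩ {n0,n1,n2} ∩ {n0,n1,n3,n5} = {n0,n1}; idom=n1
  n7: preds {n2,n4,n6}: {n0,n1,n2} ∩ {n0,n1,n3,n4} ∩ {n0,n1,n6} = {n0,n1}; idom=n1

Frontier:
  n1←n0: walk · to n0
  n1←n3: walk n3→n1 to n0
  n3←n1: walk · to n1
  n3←n4: walk n4→n3 to n1
  n6←n1: walk · to n1
  n6←n2: walk n2 to n1
  n6←n5: walk n5→n3 to n1
  n7←n2: walk n2 to n1
  n7←n4: walk n4→n3 to n1
  n7←n6: walk n6 to n1
  n0: DF=∅
  n1: DF={n1}
  n2: DF={n6,n7}
  n3: DF={n1,n3,n6,n7}
  n4: DF={n3,n7}
  n5: DF={n6}
  n6: DF={n7}
  n7: DF=∅

φ for h: defs {n0,n1,n5,n6,n7}
  DF⁺ = {n1,n6,n7}

Answer: ["n1", "n6", "n7"]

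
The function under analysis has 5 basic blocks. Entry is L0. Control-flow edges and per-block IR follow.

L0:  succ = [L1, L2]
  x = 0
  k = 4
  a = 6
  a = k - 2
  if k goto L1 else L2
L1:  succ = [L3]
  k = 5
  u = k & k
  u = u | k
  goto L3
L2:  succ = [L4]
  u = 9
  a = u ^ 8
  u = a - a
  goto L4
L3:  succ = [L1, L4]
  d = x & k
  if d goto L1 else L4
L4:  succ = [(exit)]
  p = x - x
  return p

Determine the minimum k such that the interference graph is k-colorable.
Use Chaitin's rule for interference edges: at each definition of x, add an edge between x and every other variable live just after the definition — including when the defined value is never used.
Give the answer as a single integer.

Answer: 3

Working:
Block summaries:
  L0: def={a,k,x} ue=∅
  L1: def={k,u} ue=∅
  L2: def={a,u} ue=∅
  L3: def={d} ue={k,x}
  L4: def={p} ue={x}

Backward fixpoint:
  live L0: ∅→{x}
  live L1: {x}→{k,x}
  live L2: {x}→{x}
  live L3: {k,x}→{x}
  live L4: {x}→∅

Interference:
  a — {k,x}
  d — {x}
  k — {a,u,x}
  p — ∅
  u — {k,x}
  x — {a,d,k,u}

Chromatic number:
  {a,k,x} pairwise interfere (3-clique) ⇒ χ ≥ 3
  assign a→c2 d→c1 k→c1 p→c0 u→c2 x→c0 — no edge inside a register ⇒ χ ≤ 3
  χ = 3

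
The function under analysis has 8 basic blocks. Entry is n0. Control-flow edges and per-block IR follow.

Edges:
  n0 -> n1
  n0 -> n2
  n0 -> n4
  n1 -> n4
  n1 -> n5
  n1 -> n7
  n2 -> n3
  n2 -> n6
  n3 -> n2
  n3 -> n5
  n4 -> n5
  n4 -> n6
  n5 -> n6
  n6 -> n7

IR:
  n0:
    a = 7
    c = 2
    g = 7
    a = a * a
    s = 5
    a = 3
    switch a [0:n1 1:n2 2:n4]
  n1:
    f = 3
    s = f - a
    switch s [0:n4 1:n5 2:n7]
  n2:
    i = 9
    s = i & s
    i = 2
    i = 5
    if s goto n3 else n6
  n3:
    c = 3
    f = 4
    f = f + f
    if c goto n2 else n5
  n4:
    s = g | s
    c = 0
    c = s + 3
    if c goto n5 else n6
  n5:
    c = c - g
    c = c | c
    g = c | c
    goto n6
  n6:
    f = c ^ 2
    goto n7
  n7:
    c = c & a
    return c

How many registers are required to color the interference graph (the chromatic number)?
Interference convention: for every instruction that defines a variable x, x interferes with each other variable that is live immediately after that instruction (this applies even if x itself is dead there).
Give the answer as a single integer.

Answer: 5

Working:
Per-block:
  n0: def={a,c,g,s} ue=∅
  n1: def={f,s} ue={a}
  n2: def={i,s} ue={s}
  n3: def={c,f} ue=∅
  n4: def={c,s} ue={g,s}
  n5: def={c,g} ue={c,g}
  n6: def={f} ue={c}
  n7: def={c} ue={a,c}

Liveness:
  n0 li=∅ lo={a,c,g,s}
  n1 li={a,c,g} lo={a,c,g,s}
  n2 li={a,c,g,s} lo={a,c,g,s}
  n3 li={a,g,s} lo={a,c,g,s}
  n4 li={a,g,s} lo={a,c,g}
  n5 li={a,c,g} lo={a,c}
  n6 li={a,c} lo={a,c}
  n7 li={a,c} lo=∅

Interfere edges:
  a↔{c,f,g,i,s}
  c↔{a,f,g,i,s}
  f↔{a,c,g,s}
  g↔{a,c,f,i,s}
  i↔{a,c,g,s}
  s↔{a,c,f,g,i}

Registers:
  {a,c,f,g,s} pairwise interfere (5-clique) ⇒ χ ≥ 5
  assign a→c0 c→c1 f→c4 g→c2 i→c4 s→c3 — no edge inside a register ⇒ χ ≤ 5
  χ = 5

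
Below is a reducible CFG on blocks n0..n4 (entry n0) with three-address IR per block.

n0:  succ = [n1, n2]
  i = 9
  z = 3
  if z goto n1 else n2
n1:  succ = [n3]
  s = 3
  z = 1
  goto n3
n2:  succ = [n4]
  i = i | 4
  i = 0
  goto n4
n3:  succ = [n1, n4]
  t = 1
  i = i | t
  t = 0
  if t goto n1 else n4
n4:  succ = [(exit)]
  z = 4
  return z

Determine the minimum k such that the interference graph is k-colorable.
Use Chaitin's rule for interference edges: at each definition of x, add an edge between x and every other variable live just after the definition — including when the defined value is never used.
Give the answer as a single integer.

Answer: 2

Working:
Per-block:
  n0: {i,z} / ∅
  n1: {s,z} / ∅
  n2: {i} / {i}
  n3: {i,t} / {i}
  n4: {z} / ∅

Liveness:
  n0: in=∅ out={i}
  n1: in={i} out={i}
  n2: in={i} out=∅
  n3: in={i} out={i}
  n4: in=∅ out=∅

Conflict graph:
  i — {s,t,z}
  s — {i}
  t — {i}
  z — {i}

Chromatic number:
  {i,s} pairwise interfere (2-clique) ⇒ χ ≥ 2
  2-colouring: R0={i}  R1={s,t,z}
  χ = 2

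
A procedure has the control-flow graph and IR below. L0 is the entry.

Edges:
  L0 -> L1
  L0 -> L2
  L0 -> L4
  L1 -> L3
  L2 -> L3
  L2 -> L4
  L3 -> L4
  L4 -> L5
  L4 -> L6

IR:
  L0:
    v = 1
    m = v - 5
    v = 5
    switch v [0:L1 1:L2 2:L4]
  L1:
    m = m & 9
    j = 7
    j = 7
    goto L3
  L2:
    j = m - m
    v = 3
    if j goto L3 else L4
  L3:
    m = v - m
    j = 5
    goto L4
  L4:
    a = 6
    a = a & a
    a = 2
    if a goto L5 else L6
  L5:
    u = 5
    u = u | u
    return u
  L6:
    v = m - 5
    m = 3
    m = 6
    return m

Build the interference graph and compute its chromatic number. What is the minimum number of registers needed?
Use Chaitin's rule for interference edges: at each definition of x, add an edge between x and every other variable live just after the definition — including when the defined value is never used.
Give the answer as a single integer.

Answer: 3

Analysis:
def/use:
  L0 def {m,v} use ∅
  L1 def {j,m} use {m}
  L2 def {j,v} use {m}
  L3 def {j,m} use {m,v}
  L4 def {a} use ∅
  L5 def {u} use ∅
  L6 def {m,v} use {m}

Backward fixpoint:
  L0: in=∅ out={m,v}
  L1: in={m,v} out={m,v}
  L2: in={m} out={m,v}
  L3: in={m,v} out={m}
  L4: in={m} out={m}
  L5: in=∅ out=∅
  L6: in={m} out=∅

Conflict graph:
  a — {m}
  j — {m,v}
  m — {a,j,v}
  u — ∅
  v — {j,m}

Registers:
  lower bound: {j,m,v} mutually conflict ⇒ χ ≥ 3
  3-colouring: R0={m,u}  R1={a,j}  R2={v}
  χ = 3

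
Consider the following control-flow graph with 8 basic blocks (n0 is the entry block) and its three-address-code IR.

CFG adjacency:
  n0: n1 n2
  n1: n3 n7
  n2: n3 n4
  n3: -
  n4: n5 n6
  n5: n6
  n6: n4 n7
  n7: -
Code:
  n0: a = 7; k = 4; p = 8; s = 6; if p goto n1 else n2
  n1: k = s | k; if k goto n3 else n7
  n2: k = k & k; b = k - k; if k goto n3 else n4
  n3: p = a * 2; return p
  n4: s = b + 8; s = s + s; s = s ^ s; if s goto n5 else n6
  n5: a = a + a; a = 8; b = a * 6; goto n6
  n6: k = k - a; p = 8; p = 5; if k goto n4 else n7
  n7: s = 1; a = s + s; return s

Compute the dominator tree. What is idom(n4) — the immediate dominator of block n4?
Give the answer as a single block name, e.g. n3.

Answer: n2

Working:
idom tree: n1←n0 n2←n0 n3←n0 n4←n2 n5←n4 n6←n4 n7←n0
Join-block Dom:
  n3: preds {n1,n2}: {n0,n1} ∩ {n0,n2} = {n0}; idom=n0
  n4: preds {n2,n6}: {n0,n2} ∩ {n0,n2,n4,n6} = {n0,n2}; idom=n2
  n6: preds {n4,n5}: {n0,n2,n4} ∩ {n0,n2,n4,n5} = {n0,n2,n4}; idom=n4
  n7: preds {n1,n6}: {n0,n1} ∩ {n0,n2,n4,n6} = {n0}; idom=n0

idom(n4) = n2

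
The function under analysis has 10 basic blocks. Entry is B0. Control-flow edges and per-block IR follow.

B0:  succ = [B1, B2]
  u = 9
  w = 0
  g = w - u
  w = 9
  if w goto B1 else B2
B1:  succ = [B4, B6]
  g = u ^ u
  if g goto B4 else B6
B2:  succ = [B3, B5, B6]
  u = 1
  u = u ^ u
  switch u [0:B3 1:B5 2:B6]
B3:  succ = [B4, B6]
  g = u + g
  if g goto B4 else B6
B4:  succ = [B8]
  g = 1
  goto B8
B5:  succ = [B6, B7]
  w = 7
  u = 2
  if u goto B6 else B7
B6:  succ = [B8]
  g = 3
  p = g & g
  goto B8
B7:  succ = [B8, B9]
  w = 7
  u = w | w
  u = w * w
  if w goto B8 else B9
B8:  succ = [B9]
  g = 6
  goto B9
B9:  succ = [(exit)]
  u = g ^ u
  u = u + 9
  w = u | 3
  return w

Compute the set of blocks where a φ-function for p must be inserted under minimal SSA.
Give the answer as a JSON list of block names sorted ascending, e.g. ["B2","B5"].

idom tree: B1←B0 B2←B0 B3←B2 B4←B0 B5←B2 B6←B0 B7←B5 B8←B0 B9←B0
Join-block Dom:
  B4: preds {B1,B3}: {B0,B1} ∩ {B0,B2,B3} = {B0}; idom=B0
  B6: preds {B1,B2,B3,B5}: {B0,B1} ∩ {B0,B2} ∩ {B0,B2,B3} ∩ {B0,B2,B5} = {B0}; idom=B0
  B8: preds {B4,B6,B7}: {B0,B4} ∩ {B0,B6} ∩ {B0,B2,B5,B7} = {B0}; idom=B0
  B9: preds {B7,B8}: {B0,B2,B5,B7} ∩ {B0,B8} = {B0}; idom=B0

DF walk-up:
  join B4 pred B1: B1 stop@B0
  join B4 pred B3: B3→B2 stop@B0
  join B6 pred B1: B1 stop@B0
  join B6 pred B2: B2 stop@B0
  join B6 pred B3: B3→B2 stop@B0
  join B6 pred B5: B5→B2 stop@B0
  join B8 pred B4: B4 stop@B0
  join B8 pred B6: B6 stop@B0
  join B8 pred B7: B7→B5→B2 stop@B0
  join B9 pred B7: B7→B5→B2 stop@B0
  join B9 pred B8: B8 stop@B0
  DF(B0)=∅
  DF(B1)={B4,B6}
  DF(B2)={B4,B6,B8,B9}
  DF(B3)={B4,B6}
  DF(B4)={B8}
  DF(B5)={B6,B8,B9}
  DF(B6)={B8}
  DF(B7)={B8,B9}
  DF(B8)={B9}
  DF(B9)=∅

φ for p: defs {B6}
  DF⁺ = {B8,B9}

Answer: ["B8", "B9"]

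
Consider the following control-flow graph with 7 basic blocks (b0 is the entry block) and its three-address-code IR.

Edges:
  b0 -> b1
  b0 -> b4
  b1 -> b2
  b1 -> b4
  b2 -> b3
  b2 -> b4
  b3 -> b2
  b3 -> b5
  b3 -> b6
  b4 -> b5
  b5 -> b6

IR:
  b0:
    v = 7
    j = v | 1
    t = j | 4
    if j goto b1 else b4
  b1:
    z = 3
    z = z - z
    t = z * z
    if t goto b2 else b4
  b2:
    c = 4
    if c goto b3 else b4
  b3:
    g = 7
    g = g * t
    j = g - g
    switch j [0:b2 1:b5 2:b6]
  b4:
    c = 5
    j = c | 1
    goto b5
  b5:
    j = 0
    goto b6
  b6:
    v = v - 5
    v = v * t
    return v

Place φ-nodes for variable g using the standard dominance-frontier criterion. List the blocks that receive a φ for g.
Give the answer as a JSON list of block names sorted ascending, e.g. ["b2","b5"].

idom tree: b1←b0 b2←b1 b3←b2 b4←b0 b5←b0 b6←b0
Dom∩ at merges:
  b2: preds {b1,b3}: {b0,b1} ∩ {b0,b1,b2,b3} = {b0,b1}; idom=b1
  b4: preds {b0,b1,b2}: {b0} ∩ {b0,b1} ∩ {b0,b1,b2} = {b0}; idom=b0
  b5: preds {b3,b4}: {b0,b1,b2,b3} ∩ {b0,b4} = {b0}; idom=b0
  b6: preds {b3,b5}: {b0,b1,b2,b3} ∩ {b0,b5} = {b0}; idom=b0

Frontier:
  b2←b1: walk · to b1
  b2←b3: walk b3→b2 to b1
  b4←b0: walk · to b0
  b4←b1: walk b1 to b0
  b4←b2: walk b2→b1 to b0
  b5←b3: walk b3→b2→b1 to b0
  b5←b4: walk b4 to b0
  b6←b3: walk b3→b2→b1 to b0
  b6←b5: walk b5 to b0
  b0: DF=∅
  b1: DF={b4,b5,b6}
  b2: DF={b2,b4,b5,b6}
  b3: DF={b2,b5,b6}
  b4: DF={b5}
  b5: DF={b6}
  b6: DF=∅

φ for g: defs {b3}
  DF⁺ = {b2,b4,b5,b6}

Answer: ["b2", "b4", "b5", "b6"]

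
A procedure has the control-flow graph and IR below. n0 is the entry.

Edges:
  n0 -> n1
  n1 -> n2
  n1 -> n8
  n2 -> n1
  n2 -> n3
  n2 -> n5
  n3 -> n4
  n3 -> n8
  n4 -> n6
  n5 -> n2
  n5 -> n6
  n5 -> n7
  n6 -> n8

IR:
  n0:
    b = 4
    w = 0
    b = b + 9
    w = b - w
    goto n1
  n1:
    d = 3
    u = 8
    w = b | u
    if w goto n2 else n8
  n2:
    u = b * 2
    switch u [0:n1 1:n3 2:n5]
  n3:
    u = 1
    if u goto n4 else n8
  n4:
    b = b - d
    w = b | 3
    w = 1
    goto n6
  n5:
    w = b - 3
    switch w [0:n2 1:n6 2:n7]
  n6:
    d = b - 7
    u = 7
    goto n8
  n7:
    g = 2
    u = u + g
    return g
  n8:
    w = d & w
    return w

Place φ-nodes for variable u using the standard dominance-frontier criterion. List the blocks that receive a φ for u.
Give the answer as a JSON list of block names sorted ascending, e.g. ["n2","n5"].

idom tree: n1←n0 n2←n1 n3←n2 n4←n3 n5←n2 n6←n2 n7←n5 n8←n1
Dom at joins:
  n1: preds {n0,n2}: {n0} ∩ {n0,n1,n2} = {n0}; idom=n0
  n2: preds {n1,n5}: {n0,n1} ∩ {n0,n1,n2,n5} = {n0,n1}; idom=n1
  n6: preds {n4,n5}: {n0,n1,n2,n3,n4} ∩ {n0,n1,n2,n5} = {n0,n1,n2}; idom=n2
  n8: preds {n1,n3,n6}: {n0,n1} ∩ {n0,n1,n2,n3} ∩ {n0,n1,n2,n6} = {n0,n1}; idom=n1

Frontier:
  join n1 pred n0: · stop@n0
  join n1 pred n2: n2→n1 stop@n0
  join n2 pred n1: · stop@n1
  join n2 pred n5: n5→n2 stop@n1
  join n6 pred n4: n4→n3 stop@n2
  join n6 pred n5: n5 stop@n2
  join n8 pred n1: · stop@n1
  join n8 pred n3: n3→n2 stop@n1
  join n8 pred n6: n6→n2 stop@n1
  n0 → ∅
  n1 → {n1}
  n2 → {n1,n2,n8}
  n3 → {n6,n8}
  n4 → {n6}
  n5 → {n2,n6}
  n6 → {n8}
  n7 → ∅
  n8 → ∅

φ for u: defs {n1,n2,n3,n6,n7}
  DF⁺ = {n1,n2,n6,n8}

Answer: ["n1", "n2", "n6", "n8"]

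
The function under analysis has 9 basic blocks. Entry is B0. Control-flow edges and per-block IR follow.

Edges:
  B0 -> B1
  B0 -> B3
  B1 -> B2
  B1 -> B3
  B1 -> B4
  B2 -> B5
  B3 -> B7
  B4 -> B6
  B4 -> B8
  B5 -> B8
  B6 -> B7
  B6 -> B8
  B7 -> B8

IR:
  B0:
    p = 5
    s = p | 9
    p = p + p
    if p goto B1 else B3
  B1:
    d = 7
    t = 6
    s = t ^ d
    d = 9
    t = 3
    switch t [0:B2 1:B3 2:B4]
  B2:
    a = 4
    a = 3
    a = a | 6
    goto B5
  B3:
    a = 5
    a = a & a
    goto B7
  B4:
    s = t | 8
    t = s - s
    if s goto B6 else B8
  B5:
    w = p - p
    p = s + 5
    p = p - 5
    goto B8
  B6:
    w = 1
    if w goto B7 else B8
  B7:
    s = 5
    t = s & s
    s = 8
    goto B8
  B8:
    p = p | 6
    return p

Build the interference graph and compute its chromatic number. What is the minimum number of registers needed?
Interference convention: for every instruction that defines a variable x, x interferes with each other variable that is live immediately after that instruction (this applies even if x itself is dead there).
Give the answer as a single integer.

Block summaries:
  B0: def={p,s} ue=∅
  B1: def={d,s,t} ue=∅
  B2: def={a} ue=∅
  B3: def={a} ue=∅
  B4: def={s,t} ue={t}
  B5: def={p,w} ue={p,s}
  B6: def={w} ue=∅
  B7: def={s,t} ue=∅
  B8: def={p} ue={p}

Liveness:
  live B0: ∅→{p}
  live B1: {p}→{p,s,t}
  live B2: {p,s}→{p,s}
  live B3: {p}→{p}
  live B4: {p,t}→{p}
  live B5: {p,s}→{p}
  live B6: {p}→{p}
  live B7: {p}→{p}
  live B8: {p}→∅

Conflict graph:
  a: {p,s}
  d: {p,s,t}
  p: {a,d,s,t,w}
  s: {a,d,p,t,w}
  t: {d,p,s}
  w: {p,s}

Colouring:
  clique {d,p,s,t} ⇒ need ≥ 4
  assign a→c2 d→c2 p→c0 s→c1 t→c3 w→c2 — no edge inside a register ⇒ χ ≤ 4
  χ = 4

Answer: 4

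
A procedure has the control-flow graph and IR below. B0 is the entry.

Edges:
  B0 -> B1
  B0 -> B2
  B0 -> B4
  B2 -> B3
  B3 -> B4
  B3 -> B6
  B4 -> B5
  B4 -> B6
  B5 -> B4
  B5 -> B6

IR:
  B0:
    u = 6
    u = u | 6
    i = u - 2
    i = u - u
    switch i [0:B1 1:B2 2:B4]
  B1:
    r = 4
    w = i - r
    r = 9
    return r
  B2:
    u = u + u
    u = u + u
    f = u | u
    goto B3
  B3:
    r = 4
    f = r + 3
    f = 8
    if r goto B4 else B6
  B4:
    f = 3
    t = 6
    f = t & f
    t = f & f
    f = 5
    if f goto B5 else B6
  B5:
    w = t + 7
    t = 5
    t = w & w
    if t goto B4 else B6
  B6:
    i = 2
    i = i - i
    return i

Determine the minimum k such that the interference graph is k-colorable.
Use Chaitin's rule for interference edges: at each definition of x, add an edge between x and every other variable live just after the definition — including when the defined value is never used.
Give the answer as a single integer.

def/use:
  B0 def {i,u} use ∅
  B1 def {r,w} use {i}
  B2 def {f,u} use {u}
  B3 def {f,r} use ∅
  B4 def {f,t} use ∅
  B5 def {t,w} use {t}
  B6 def {i} use ∅

Liveness:
  live B0: ∅→{i,u}
  live B1: {i}→∅
  live B2: {u}→∅
  live B3: ∅→∅
  live B4: ∅→{t}
  live B5: {t}→∅
  live B6: ∅→∅

Interfere edges:
  f: {r,t}
  i: {r,u}
  r: {f,i}
  t: {f,w}
  u: {i}
  w: {t}

Chromatic number:
  {f,r} pairwise interfere (2-clique) ⇒ χ ≥ 2
  assign f→R0 i→R0 r→R1 t→R1 u→R1 w→R0 — no edge inside a register ⇒ χ ≤ 2
  χ = 2

Answer: 2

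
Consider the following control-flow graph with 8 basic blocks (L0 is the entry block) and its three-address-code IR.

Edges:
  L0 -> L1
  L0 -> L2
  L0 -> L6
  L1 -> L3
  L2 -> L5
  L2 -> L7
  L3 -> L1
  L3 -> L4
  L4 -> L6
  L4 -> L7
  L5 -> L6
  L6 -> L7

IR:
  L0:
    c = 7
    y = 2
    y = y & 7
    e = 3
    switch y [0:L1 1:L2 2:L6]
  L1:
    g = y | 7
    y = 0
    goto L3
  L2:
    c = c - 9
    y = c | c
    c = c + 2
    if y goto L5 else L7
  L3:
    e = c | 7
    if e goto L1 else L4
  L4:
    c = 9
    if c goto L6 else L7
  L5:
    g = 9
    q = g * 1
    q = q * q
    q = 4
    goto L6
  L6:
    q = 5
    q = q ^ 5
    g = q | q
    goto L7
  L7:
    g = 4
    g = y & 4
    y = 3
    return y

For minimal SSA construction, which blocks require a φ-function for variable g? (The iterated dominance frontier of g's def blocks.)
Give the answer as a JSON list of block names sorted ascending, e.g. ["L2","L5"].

idom tree: L1←L0 L2←L0 L3←L1 L4←L3 L5←L2 L6←L0 L7←L0
Join-block Dom:
  L1: preds {L0,L3}: {L0} ∩ {L0,L1,L3} = {L0}; idom=L0
  L6: preds {L0,L4,L5}: {L0} ∩ {L0,L1,L3,L4} ∩ {L0,L2,L5} = {L0}; idom=L0
  L7: preds {L2,L4,L6}: {L0,L2} ∩ {L0,L1,L3,L4} ∩ {L0,L6} = {L0}; idom=L0

Frontier:
  join L1 pred L0: · stop@L0
  join L1 pred L3: L3→L1 stop@L0
  join L6 pred L0: · stop@L0
  join L6 pred L4: L4→L3→L1 stop@L0
  join L6 pred L5: L5→L2 stop@L0
  join L7 pred L2: L2 stop@L0
  join L7 pred L4: L4→L3→L1 stop@L0
  join L7 pred L6: L6 stop@L0
  DF(L0)=∅
  DF(L1)={L1,L6,L7}
  DF(L2)={L6,L7}
  DF(L3)={L1,L6,L7}
  DF(L4)={L6,L7}
  DF(L5)={L6}
  DF(L6)={L7}
  DF(L7)=∅

φ for g: defs {L1,L5,L6,L7}
  DF⁺ = {L1,L6,L7}

Answer: ["L1", "L6", "L7"]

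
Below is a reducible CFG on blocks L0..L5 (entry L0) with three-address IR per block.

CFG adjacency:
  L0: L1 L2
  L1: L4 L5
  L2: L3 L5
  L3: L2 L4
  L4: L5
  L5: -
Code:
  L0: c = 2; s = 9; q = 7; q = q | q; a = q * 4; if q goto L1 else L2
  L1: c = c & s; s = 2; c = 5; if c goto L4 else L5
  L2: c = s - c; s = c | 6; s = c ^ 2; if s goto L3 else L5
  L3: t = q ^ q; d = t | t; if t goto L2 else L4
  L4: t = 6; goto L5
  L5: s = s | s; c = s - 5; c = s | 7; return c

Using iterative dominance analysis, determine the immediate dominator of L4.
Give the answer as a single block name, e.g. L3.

Answer: L0

Derivation:
idom tree: L1←L0 L2←L0 L3←L2 L4←L0 L5←L0
Dom at joins:
  L2: preds {L0,L3}: {L0} ∩ {L0,L2,L3} = {L0}; idom=L0
  L4: preds {L1,L3}: {L0,L1} ∩ {L0,L2,L3} = {L0}; idom=L0
  L5: preds {L1,L2,L4}: {L0,L1} ∩ {L0,L2} ∩ {L0,L4} = {L0}; idom=L0

idom(L4) = L0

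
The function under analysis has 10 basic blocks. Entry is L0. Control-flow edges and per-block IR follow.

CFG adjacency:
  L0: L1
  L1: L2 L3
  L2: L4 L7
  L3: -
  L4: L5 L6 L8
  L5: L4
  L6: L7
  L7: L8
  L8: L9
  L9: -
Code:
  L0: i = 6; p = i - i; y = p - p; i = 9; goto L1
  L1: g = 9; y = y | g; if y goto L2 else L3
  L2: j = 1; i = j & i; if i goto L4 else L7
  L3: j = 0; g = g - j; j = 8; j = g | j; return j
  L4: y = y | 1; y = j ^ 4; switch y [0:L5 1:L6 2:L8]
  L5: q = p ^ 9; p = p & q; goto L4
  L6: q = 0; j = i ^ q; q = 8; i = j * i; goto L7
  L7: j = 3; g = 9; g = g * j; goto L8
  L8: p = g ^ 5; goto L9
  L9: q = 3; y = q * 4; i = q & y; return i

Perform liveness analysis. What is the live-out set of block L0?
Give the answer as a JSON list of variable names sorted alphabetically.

Answer: ["i", "p", "y"]

Working:
Block summaries:
  L0: {i,p,y} / ∅
  L1: {g,y} / {y}
  L2: {i,j} / {i}
  L3: {g,j} / {g}
  L4: {y} / {j,y}
  L5: {p,q} / {p}
  L6: {i,j,q} / {i}
  L7: {g,j} / ∅
  L8: {p} / {g}
  L9: {i,q,y} / ∅

Backward fixpoint:
  L0 li=∅ lo={i,p,y}
  L1 li={i,p,y} lo={g,i,p,y}
  L2 li={g,i,p,y} lo={g,i,j,p,y}
  L3 li={g} lo=∅
  L4 li={g,i,j,p,y} lo={g,i,j,p,y}
  L5 li={g,i,j,p,y} lo={g,i,j,p,y}
  L6 li={i} lo=∅
  L7 li=∅ lo={g}
  L8 li={g} lo=∅
  L9 li=∅ lo=∅

live-out(L0) = ["i", "p", "y"]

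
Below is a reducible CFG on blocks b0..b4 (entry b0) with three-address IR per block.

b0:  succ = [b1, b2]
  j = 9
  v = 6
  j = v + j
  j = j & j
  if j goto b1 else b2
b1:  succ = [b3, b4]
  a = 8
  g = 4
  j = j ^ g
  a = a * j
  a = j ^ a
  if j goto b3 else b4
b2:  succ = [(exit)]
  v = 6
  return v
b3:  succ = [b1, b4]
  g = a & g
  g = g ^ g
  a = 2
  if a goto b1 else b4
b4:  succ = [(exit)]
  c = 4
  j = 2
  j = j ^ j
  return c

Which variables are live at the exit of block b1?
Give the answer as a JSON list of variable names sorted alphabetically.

Answer: ["a", "g", "j"]

Working:
Block summaries:
  b0 def {j,v} use ∅
  b1 def {a,g,j} use {j}
  b2 def {v} use ∅
  b3 def {a,g} use {a,g}
  b4 def {c,j} use ∅

Backward fixpoint:
  live b0: ∅→{j}
  live b1: {j}→{a,g,j}
  live b2: ∅→∅
  live b3: {a,g,j}→{j}
  live b4: ∅→∅

live-out(b1) = ["a", "g", "j"]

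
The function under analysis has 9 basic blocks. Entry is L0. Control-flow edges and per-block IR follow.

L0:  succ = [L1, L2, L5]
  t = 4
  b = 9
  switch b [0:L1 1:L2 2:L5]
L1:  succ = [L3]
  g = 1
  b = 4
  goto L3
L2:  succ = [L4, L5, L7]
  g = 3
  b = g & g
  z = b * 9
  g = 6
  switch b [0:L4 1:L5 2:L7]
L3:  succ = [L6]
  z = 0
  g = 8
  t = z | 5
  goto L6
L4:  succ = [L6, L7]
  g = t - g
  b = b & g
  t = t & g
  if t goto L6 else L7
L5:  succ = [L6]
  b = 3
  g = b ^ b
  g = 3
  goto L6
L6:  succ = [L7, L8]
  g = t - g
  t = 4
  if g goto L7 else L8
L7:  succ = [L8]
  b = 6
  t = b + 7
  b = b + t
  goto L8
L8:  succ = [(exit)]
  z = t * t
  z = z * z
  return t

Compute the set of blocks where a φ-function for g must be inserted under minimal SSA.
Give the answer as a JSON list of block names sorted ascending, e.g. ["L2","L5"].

idom tree: L1←L0 L2←L0 L3←L1 L4←L2 L5←L0 L6←L0 L7←L0 L8←L0
Dom at joins:
  L5: preds {L0,L2}: {L0} ∩ {L0,L2} = {L0}; idom=L0
  L6: preds {L3,L4,L5}: {L0,L1,L3} ∩ {L0,L2,L4} ∩ {L0,L5} = {L0}; idom=L0
  L7: preds {L2,L4,L6}: {L0,L2} ∩ {L0,L2,L4} ∩ {L0,L6} = {L0}; idom=L0
  L8: preds {L6,L7}: {L0,L6} ∩ {L0,L7} = {L0}; idom=L0

DF derivation:
  L5←L0: walk · to L0
  L5←L2: walk L2 to L0
  L6←L3: walk L3→L1 to L0
  L6←L4: walk L4→L2 to L0
  L6←L5: walk L5 to L0
  L7←L2: walk L2 to L0
  L7←L4: walk L4→L2 to L0
  L7←L6: walk L6 to L0
  L8←L6: walk L6 to L0
  L8←L7: walk L7 to L0
  L0 → ∅
  L1 → {L6}
  L2 → {L5,L6,L7}
  L3 → {L6}
  L4 → {L6,L7}
  L5 → {L6}
  L6 → {L7,L8}
  L7 → {L8}
  L8 → ∅

φ for g: defs {L1,L2,L3,L4,L5,L6}
  DF⁺ = {L5,L6,L7,L8}

Answer: ["L5", "L6", "L7", "L8"]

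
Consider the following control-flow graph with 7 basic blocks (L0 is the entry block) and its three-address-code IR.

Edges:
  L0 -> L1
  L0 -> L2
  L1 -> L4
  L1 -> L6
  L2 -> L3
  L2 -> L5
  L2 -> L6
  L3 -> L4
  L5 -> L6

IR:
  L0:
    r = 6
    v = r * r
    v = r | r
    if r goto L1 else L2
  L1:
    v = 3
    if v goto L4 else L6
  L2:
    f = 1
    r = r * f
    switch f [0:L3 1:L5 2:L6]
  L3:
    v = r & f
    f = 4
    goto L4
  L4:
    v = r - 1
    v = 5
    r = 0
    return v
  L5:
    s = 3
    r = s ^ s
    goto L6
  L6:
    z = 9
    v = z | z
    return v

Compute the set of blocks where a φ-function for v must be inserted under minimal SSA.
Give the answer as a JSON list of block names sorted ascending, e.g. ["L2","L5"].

idom tree: L1←L0 L2←L0 L3←L2 L4←L0 L5←L2 L6←L0
Dom∩ at merges:
  L4: preds {L1,L3}: {L0,L1} ∩ {L0,L2,L3} = {L0}; idom=L0
  L6: preds {L1,L2,L5}: {L0,L1} ∩ {L0,L2} ∩ {L0,L2,L5} = {L0}; idom=L0

DF walk-up:
  join L4 pred L1: L1 stop@L0
  join L4 pred L3: L3→L2 stop@L0
  join L6 pred L1: L1 stop@L0
  join L6 pred L2: L2 stop@L0
  join L6 pred L5: L5→L2 stop@L0
  L0 → ∅
  L1 → {L4,L6}
  L2 → {L4,L6}
  L3 → {L4}
  L4 → ∅
  L5 → {L6}
  L6 → ∅

φ for v: defs {L0,L1,L3,L4,L6}
  DF⁺ = {L4,L6}

Answer: ["L4", "L6"]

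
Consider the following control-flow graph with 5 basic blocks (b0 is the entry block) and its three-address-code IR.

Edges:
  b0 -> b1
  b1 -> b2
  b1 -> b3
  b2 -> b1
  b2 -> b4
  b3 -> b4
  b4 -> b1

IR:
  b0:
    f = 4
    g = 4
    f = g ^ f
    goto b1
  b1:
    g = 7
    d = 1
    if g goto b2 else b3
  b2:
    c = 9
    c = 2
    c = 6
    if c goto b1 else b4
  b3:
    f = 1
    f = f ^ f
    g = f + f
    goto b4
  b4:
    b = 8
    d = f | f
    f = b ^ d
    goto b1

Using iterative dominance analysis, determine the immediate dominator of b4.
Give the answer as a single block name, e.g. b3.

idom tree: b1←b0 b2←b1 b3←b1 b4←b1
Dom∩ at merges:
  b1: preds {b0,b2,b4}: {b0} ∩ {b0,b1,b2} ∩ {b0,b1,b4} = {b0}; idom=b0
  b4: preds {b2,b3}: {b0,b1,b2} ∩ {b0,b1,b3} = {b0,b1}; idom=b1

idom(b4) = b1

Answer: b1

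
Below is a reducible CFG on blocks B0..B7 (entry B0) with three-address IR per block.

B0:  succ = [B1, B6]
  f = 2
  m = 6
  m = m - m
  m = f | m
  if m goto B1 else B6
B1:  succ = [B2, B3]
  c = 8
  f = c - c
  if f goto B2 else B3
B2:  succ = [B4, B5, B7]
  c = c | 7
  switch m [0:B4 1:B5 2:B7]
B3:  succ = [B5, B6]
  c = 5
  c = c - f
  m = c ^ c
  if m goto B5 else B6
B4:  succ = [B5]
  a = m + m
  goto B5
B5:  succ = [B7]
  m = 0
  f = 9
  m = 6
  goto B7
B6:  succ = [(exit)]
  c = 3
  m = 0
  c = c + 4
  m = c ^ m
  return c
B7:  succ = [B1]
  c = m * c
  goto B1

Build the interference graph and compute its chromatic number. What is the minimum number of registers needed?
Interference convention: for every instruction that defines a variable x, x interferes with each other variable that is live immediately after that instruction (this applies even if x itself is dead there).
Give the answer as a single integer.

def/use:
  B0 def {f,m} use ∅
  B1 def {c,f} use ∅
  B2 def {c} use {c,m}
  B3 def {c,m} use {f}
  B4 def {a} use {m}
  B5 def {f,m} use ∅
  B6 def {c,m} use ∅
  B7 def {c} use {c,m}

Live sets:
  B0: in=∅ out={m}
  B1: in={m} out={c,f,m}
  B2: in={c,m} out={c,m}
  B3: in={f} out={c}
  B4: in={c,m} out={c}
  B5: in={c} out={c,m}
  B6: in=∅ out=∅
  B7: in={c,m} out={m}

Interfere edges:
  a: {c}
  c: {a,f,m}
  f: {c,m}
  m: {c,f}

Colouring:
  clique {c,f,m} ⇒ need ≥ 3
  assign a→r1 c→r0 f→r1 m→r2 — no edge inside a register ⇒ χ ≤ 3
  χ = 3

Answer: 3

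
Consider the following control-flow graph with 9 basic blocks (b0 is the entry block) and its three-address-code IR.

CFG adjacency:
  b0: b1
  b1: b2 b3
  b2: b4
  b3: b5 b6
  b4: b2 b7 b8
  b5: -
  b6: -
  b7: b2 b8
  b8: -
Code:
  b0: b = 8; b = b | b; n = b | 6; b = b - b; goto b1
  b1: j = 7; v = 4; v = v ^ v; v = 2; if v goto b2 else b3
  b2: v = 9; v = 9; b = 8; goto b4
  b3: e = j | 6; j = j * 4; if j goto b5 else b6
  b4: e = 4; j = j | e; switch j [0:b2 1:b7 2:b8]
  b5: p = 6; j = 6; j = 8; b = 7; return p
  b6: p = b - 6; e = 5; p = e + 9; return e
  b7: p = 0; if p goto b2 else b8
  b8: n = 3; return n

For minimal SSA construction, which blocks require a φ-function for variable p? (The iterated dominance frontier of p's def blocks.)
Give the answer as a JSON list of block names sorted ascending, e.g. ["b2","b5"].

idom tree: b1←b0 b2←b1 b3←b1 b4←b2 b5←b3 b6←b3 b7←b4 b8←b4
Dom at joins:
  b2: preds {b1,b4,b7}: {b0,b1} ∩ {b0,b1,b2,b4} ∩ {b0,b1,b2,b4,b7} = {b0,b1}; idom=b1
  b8: preds {b4,b7}: {b0,b1,b2,b4} ∩ {b0,b1,b2,b4,b7} = {b0,b1,b2,b4}; idom=b4

DF derivation:
  b2←b1: walk · to b1
  b2←b4: walk b4→b2 to b1
  b2←b7: walk b7→b4→b2 to b1
  b8←b4: walk · to b4
  b8←b7: walk b7 to b4
  b0 → ∅
  b1 → ∅
  b2 → {b2}
  b3 → ∅
  b4 → {b2}
  b5 → ∅
  b6 → ∅
  b7 → {b2,b8}
  b8 → ∅

φ for p: defs {b5,b6,b7}
  DF⁺ = {b2,b8}

Answer: ["b2", "b8"]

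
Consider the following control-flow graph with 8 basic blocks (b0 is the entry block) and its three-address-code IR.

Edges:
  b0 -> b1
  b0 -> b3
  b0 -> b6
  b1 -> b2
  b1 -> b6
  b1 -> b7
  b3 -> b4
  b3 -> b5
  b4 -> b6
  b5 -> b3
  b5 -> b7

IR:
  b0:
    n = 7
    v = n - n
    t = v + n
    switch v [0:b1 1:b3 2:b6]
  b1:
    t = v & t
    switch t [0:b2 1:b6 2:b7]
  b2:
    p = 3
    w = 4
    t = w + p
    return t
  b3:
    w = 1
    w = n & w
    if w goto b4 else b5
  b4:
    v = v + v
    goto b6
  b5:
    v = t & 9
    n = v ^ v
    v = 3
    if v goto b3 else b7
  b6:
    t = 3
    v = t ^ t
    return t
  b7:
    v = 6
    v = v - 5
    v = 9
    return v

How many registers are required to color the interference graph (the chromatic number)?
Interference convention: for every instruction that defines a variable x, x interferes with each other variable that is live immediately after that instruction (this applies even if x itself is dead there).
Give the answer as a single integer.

Answer: 4

Working:
def/use:
  b0: {n,t,v} / ∅
  b1: {t} / {t,v}
  b2: {p,t,w} / ∅
  b3: {w} / {n}
  b4: {v} / {v}
  b5: {n,v} / {t}
  b6: {t,v} / ∅
  b7: {v} / ∅

Live sets:
  b0: in=∅ out={n,t,v}
  b1: in={t,v} out=∅
  b2: in=∅ out=∅
  b3: in={n,t,v} out={t,v}
  b4: in={v} out=∅
  b5: in={t} out={n,t,v}
  b6: in=∅ out=∅
  b7: in=∅ out=∅

Conflict graph:
  n↔{t,v,w}
  p↔{w}
  t↔{n,v,w}
  v↔{n,t,w}
  w↔{n,p,t,v}

Chromatic number:
  lower bound: {n,t,v,w} mutually conflict ⇒ χ ≥ 4
  assign n→R1 p→R1 t→R2 v→R3 w→R0 — no edge inside a register ⇒ χ ≤ 4
  χ = 4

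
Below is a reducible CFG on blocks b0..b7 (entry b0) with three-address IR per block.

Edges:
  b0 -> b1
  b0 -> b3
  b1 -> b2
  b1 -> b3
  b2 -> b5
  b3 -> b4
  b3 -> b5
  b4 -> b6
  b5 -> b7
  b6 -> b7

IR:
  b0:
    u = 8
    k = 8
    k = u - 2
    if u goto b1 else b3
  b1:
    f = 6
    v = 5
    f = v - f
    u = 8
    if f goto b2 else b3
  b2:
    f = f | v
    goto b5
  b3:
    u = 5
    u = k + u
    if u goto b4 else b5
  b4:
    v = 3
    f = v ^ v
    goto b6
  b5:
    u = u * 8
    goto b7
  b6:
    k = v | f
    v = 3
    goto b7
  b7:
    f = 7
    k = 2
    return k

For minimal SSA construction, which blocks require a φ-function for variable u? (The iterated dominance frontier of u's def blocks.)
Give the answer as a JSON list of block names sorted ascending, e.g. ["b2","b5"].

Answer: ["b3", "b5", "b7"]

Working:
idom tree: b1←b0 b2←b1 b3←b0 b4←b3 b5←b0 b6←b4 b7←b0
Join-block Dom:
  b3: preds {b0,b1}: {b0} ∩ {b0,b1} = {b0}; idom=b0
  b5: preds {b2,b3}: {b0,b1,b2} ∩ {b0,b3} = {b0}; idom=b0
  b7: preds {b5,b6}: {b0,b5} ∩ {b0,b3,b4,b6} = {b0}; idom=b0

DF walk-up:
  b3←b0: walk · to b0
  b3←b1: walk b1 to b0
  b5←b2: walk b2→b1 to b0
  b5←b3: walk b3 to b0
  b7←b5: walk b5 to b0
  b7←b6: walk b6→b4→b3 to b0
  DF(b0)=∅
  DF(b1)={b3,b5}
  DF(b2)={b5}
  DF(b3)={b5,b7}
  DF(b4)={b7}
  DF(b5)={b7}
  DF(b6)={b7}
  DF(b7)=∅

φ for u: defs {b0,b1,b3,b5}
  DF⁺ = {b3,b5,b7}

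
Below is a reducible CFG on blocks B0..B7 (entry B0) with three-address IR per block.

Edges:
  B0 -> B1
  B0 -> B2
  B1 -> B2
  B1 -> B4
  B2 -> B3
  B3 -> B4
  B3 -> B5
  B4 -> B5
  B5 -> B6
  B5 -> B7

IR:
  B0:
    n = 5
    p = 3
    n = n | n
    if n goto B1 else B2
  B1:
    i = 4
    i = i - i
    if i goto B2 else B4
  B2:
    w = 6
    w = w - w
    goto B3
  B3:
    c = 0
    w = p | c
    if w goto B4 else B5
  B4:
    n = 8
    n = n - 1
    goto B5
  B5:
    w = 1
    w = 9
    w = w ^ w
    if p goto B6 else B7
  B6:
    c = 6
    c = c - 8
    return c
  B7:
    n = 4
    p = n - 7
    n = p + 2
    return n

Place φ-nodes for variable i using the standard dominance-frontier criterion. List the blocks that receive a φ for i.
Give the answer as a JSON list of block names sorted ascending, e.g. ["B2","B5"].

Answer: ["B2", "B4", "B5"]

Analysis:
idom tree: B1←B0 B2←B0 B3←B2 B4←B0 B5←B0 B6←B5 B7←B5
Join-block Dom:
  B2: preds {B0,B1}: {B0} ∩ {B0,B1} = {B0}; idom=B0
  B4: preds {B1,B3}: {B0,B1} ∩ {B0,B2,B3} = {B0}; idom=B0
  B5: preds {B3,B4}: {B0,B2,B3} ∩ {B0,B4} = {B0}; idom=B0

DF derivation:
  B2←B0: walk · to B0
  B2←B1: walk B1 to B0
  B4←B1: walk B1 to B0
  B4←B3: walk B3→B2 to B0
  B5←B3: walk B3→B2 to B0
  B5←B4: walk B4 to B0
  B0 → ∅
  B1 → {B2,B4}
  B2 → {B4,B5}
  B3 → {B4,B5}
  B4 → {B5}
  B5 → ∅
  B6 → ∅
  B7 → ∅

φ for i: defs {B1}
  DF⁺ = {B2,B4,B5}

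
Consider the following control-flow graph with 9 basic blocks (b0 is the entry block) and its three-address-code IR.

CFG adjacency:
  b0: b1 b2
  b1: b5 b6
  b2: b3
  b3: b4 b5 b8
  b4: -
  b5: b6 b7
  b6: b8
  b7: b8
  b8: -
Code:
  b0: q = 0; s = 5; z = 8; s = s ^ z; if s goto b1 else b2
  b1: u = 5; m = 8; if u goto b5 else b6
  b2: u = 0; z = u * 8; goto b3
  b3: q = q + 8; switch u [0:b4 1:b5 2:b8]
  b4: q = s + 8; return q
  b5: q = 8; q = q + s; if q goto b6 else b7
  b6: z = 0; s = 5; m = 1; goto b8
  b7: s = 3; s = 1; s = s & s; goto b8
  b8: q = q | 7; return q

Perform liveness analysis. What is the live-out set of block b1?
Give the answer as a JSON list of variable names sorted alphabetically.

Block summaries:
  b0 def {q,s,z} use ∅
  b1 def {m,u} use ∅
  b2 def {u,z} use ∅
  b3 def {q} use {q,u}
  b4 def {q} use {s}
  b5 def {q} use {s}
  b6 def {m,s,z} use ∅
  b7 def {s} use ∅
  b8 def {q} use {q}

Backward fixpoint:
  b0: in=∅ out={q,s}
  b1: in={q,s} out={q,s}
  b2: in={q,s} out={q,s,u}
  b3: in={q,s,u} out={q,s}
  b4: in={s} out=∅
  b5: in={s} out={q}
  b6: in={q} out={q}
  b7: in={q} out={q}
  b8: in={q} out=∅

live-out(b1) = ["q", "s"]

Answer: ["q", "s"]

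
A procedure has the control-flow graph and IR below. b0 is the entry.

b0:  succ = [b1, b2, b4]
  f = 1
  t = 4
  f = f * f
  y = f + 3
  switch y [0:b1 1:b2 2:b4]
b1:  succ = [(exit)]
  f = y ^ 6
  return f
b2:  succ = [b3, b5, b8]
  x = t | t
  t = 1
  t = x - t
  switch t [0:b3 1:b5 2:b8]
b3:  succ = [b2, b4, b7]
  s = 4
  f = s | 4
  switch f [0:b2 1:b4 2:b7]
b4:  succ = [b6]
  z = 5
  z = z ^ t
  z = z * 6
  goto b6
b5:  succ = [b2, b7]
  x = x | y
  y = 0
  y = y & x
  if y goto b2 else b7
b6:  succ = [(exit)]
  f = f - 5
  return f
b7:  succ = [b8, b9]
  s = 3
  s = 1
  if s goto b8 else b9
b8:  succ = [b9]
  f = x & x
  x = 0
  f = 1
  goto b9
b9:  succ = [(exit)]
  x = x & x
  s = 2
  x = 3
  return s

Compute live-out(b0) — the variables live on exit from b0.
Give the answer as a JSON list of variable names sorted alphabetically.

Answer: ["f", "t", "y"]

Analysis:
Block summaries:
  b0 def {f,t,y} use ∅
  b1 def {f} use {y}
  b2 def {t,x} use {t}
  b3 def {f,s} use ∅
  b4 def {z} use {t}
  b5 def {x,y} use {x,y}
  b6 def {f} use {f}
  b7 def {s} use ∅
  b8 def {f,x} use {x}
  b9 def {s,x} use {x}

Liveness:
  live b0: ∅→{f,t,y}
  live b1: {y}→∅
  live b2: {t,y}→{t,x,y}
  live b3: {t,x,y}→{f,t,x,y}
  live b4: {f,t}→{f}
  live b5: {t,x,y}→{t,x,y}
  live b6: {f}→∅
  live b7: {x}→{x}
  live b8: {x}→{x}
  live b9: {x}→∅

live-out(b0) = ["f", "t", "y"]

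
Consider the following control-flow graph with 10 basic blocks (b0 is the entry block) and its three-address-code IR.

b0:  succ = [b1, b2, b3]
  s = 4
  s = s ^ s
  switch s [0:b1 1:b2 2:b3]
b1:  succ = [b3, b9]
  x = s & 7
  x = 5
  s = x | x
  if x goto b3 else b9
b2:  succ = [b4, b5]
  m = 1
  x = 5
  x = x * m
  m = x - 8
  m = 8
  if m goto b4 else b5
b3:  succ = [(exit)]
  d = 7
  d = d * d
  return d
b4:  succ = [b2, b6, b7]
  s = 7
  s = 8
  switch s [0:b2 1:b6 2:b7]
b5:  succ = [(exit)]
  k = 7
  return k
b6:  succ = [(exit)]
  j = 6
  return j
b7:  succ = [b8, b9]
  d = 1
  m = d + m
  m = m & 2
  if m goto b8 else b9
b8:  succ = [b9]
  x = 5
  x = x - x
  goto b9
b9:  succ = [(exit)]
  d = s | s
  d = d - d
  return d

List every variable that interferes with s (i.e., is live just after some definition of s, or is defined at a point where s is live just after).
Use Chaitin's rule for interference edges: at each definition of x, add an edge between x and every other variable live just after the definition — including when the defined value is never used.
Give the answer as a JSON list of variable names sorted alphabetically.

Answer: ["d", "m", "x"]

Working:
Per-block:
  b0 def {s} use ∅
  b1 def {s,x} use {s}
  b2 def {m,x} use ∅
  b3 def {d} use ∅
  b4 def {s} use ∅
  b5 def {k} use ∅
  b6 def {j} use ∅
  b7 def {d,m} use {m}
  b8 def {x} use ∅
  b9 def {d} use {s}

Live sets:
  b0: in=∅ out={s}
  b1: in={s} out={s}
  b2: in=∅ out={m}
  b3: in=∅ out=∅
  b4: in={m} out={m,s}
  b5: in=∅ out=∅
  b6: in=∅ out=∅
  b7: in={m,s} out={s}
  b8: in={s} out={s}
  b9: in={s} out=∅

Interfere edges:
  d↔{m,s}
  j↔∅
  k↔∅
  m↔{d,s,x}
  s↔{d,m,x}
  x↔{m,s}

N(s) = ["d", "m", "x"]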